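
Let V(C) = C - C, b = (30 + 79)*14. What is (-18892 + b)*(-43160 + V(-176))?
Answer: 749516560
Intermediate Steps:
b = 1526 (b = 109*14 = 1526)
V(C) = 0
(-18892 + b)*(-43160 + V(-176)) = (-18892 + 1526)*(-43160 + 0) = -17366*(-43160) = 749516560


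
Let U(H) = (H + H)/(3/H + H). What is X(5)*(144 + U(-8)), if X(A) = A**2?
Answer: 244400/67 ≈ 3647.8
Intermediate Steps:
U(H) = 2*H/(H + 3/H) (U(H) = (2*H)/(H + 3/H) = 2*H/(H + 3/H))
X(5)*(144 + U(-8)) = 5**2*(144 + 2*(-8)**2/(3 + (-8)**2)) = 25*(144 + 2*64/(3 + 64)) = 25*(144 + 2*64/67) = 25*(144 + 2*64*(1/67)) = 25*(144 + 128/67) = 25*(9776/67) = 244400/67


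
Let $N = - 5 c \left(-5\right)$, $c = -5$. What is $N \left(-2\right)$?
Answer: $250$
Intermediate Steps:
$N = -125$ ($N = \left(-5\right) \left(-5\right) \left(-5\right) = 25 \left(-5\right) = -125$)
$N \left(-2\right) = \left(-125\right) \left(-2\right) = 250$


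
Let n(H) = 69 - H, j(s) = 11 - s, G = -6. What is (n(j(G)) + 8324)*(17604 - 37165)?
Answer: -163842936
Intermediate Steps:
(n(j(G)) + 8324)*(17604 - 37165) = ((69 - (11 - 1*(-6))) + 8324)*(17604 - 37165) = ((69 - (11 + 6)) + 8324)*(-19561) = ((69 - 1*17) + 8324)*(-19561) = ((69 - 17) + 8324)*(-19561) = (52 + 8324)*(-19561) = 8376*(-19561) = -163842936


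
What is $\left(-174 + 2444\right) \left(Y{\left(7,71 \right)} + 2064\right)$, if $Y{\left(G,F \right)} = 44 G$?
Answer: $5384440$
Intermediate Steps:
$\left(-174 + 2444\right) \left(Y{\left(7,71 \right)} + 2064\right) = \left(-174 + 2444\right) \left(44 \cdot 7 + 2064\right) = 2270 \left(308 + 2064\right) = 2270 \cdot 2372 = 5384440$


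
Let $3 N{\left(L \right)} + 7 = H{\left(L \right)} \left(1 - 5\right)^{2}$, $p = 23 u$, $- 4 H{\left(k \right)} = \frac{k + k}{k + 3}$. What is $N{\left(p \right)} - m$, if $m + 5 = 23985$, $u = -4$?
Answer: $- \frac{2134673}{89} \approx -23985.0$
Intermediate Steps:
$H{\left(k \right)} = - \frac{k}{2 \left(3 + k\right)}$ ($H{\left(k \right)} = - \frac{\left(k + k\right) \frac{1}{k + 3}}{4} = - \frac{2 k \frac{1}{3 + k}}{4} = - \frac{k}{2 \left(3 + k\right)}$)
$m = 23980$ ($m = -5 + 23985 = 23980$)
$p = -92$ ($p = 23 \left(-4\right) = -92$)
$N{\left(L \right)} = - \frac{7}{3} - \frac{16 L}{3 \left(6 + 2 L\right)}$ ($N{\left(L \right)} = - \frac{7}{3} + \frac{- \frac{L}{6 + 2 L} \left(1 - 5\right)^{2}}{3} = - \frac{7}{3} + \frac{- \frac{L}{6 + 2 L} \left(-4\right)^{2}}{3} = - \frac{7}{3} + \frac{- \frac{L}{6 + 2 L} 16}{3} = - \frac{7}{3} + \frac{\left(-16\right) L \frac{1}{6 + 2 L}}{3} = - \frac{7}{3} - \frac{16 L}{3 \left(6 + 2 L\right)}$)
$N{\left(p \right)} - m = \frac{-7 - -460}{3 - 92} - 23980 = \frac{-7 + 460}{-89} - 23980 = \left(- \frac{1}{89}\right) 453 - 23980 = - \frac{453}{89} - 23980 = - \frac{2134673}{89}$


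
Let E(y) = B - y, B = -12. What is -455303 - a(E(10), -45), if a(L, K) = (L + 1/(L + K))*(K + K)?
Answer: -30638051/67 ≈ -4.5728e+5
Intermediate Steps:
E(y) = -12 - y
a(L, K) = 2*K*(L + 1/(K + L)) (a(L, K) = (L + 1/(K + L))*(2*K) = 2*K*(L + 1/(K + L)))
-455303 - a(E(10), -45) = -455303 - 2*(-45)*(1 + (-12 - 1*10)² - 45*(-12 - 1*10))/(-45 + (-12 - 1*10)) = -455303 - 2*(-45)*(1 + (-12 - 10)² - 45*(-12 - 10))/(-45 + (-12 - 10)) = -455303 - 2*(-45)*(1 + (-22)² - 45*(-22))/(-45 - 22) = -455303 - 2*(-45)*(1 + 484 + 990)/(-67) = -455303 - 2*(-45)*(-1)*1475/67 = -455303 - 1*132750/67 = -455303 - 132750/67 = -30638051/67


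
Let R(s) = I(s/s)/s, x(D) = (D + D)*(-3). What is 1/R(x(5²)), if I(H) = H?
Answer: -150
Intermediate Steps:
x(D) = -6*D (x(D) = (2*D)*(-3) = -6*D)
R(s) = 1/s (R(s) = (s/s)/s = 1/s)
1/R(x(5²)) = 1/(1/(-6*5²)) = 1/(1/(-6*25)) = 1/(1/(-150)) = 1/(-1/150) = -150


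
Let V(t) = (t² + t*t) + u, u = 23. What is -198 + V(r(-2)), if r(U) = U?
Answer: -167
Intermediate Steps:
V(t) = 23 + 2*t² (V(t) = (t² + t*t) + 23 = (t² + t²) + 23 = 2*t² + 23 = 23 + 2*t²)
-198 + V(r(-2)) = -198 + (23 + 2*(-2)²) = -198 + (23 + 2*4) = -198 + (23 + 8) = -198 + 31 = -167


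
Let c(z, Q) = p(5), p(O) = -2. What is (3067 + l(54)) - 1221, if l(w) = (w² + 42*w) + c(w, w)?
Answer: 7028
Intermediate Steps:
c(z, Q) = -2
l(w) = -2 + w² + 42*w (l(w) = (w² + 42*w) - 2 = -2 + w² + 42*w)
(3067 + l(54)) - 1221 = (3067 + (-2 + 54² + 42*54)) - 1221 = (3067 + (-2 + 2916 + 2268)) - 1221 = (3067 + 5182) - 1221 = 8249 - 1221 = 7028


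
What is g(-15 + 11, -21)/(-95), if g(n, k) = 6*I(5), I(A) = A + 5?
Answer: -12/19 ≈ -0.63158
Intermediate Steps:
I(A) = 5 + A
g(n, k) = 60 (g(n, k) = 6*(5 + 5) = 6*10 = 60)
g(-15 + 11, -21)/(-95) = 60/(-95) = 60*(-1/95) = -12/19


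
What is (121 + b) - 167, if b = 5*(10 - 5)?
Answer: -21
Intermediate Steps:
b = 25 (b = 5*5 = 25)
(121 + b) - 167 = (121 + 25) - 167 = 146 - 167 = -21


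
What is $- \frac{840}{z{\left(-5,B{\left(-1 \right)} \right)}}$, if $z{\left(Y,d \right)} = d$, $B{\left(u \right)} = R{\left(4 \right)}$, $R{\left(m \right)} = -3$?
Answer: $280$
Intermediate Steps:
$B{\left(u \right)} = -3$
$- \frac{840}{z{\left(-5,B{\left(-1 \right)} \right)}} = - \frac{840}{-3} = \left(-840\right) \left(- \frac{1}{3}\right) = 280$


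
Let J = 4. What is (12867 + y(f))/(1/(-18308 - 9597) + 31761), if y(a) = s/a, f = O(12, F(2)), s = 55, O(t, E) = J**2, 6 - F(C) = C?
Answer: 5746392935/14180651264 ≈ 0.40523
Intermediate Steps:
F(C) = 6 - C
O(t, E) = 16 (O(t, E) = 4**2 = 16)
f = 16
y(a) = 55/a
(12867 + y(f))/(1/(-18308 - 9597) + 31761) = (12867 + 55/16)/(1/(-18308 - 9597) + 31761) = (12867 + 55*(1/16))/(1/(-27905) + 31761) = (12867 + 55/16)/(-1/27905 + 31761) = 205927/(16*(886290704/27905)) = (205927/16)*(27905/886290704) = 5746392935/14180651264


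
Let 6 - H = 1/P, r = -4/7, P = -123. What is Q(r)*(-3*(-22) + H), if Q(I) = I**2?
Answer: 141712/6027 ≈ 23.513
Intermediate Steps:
r = -4/7 (r = -4*1/7 = -4/7 ≈ -0.57143)
H = 739/123 (H = 6 - 1/(-123) = 6 - 1*(-1/123) = 6 + 1/123 = 739/123 ≈ 6.0081)
Q(r)*(-3*(-22) + H) = (-4/7)**2*(-3*(-22) + 739/123) = 16*(66 + 739/123)/49 = (16/49)*(8857/123) = 141712/6027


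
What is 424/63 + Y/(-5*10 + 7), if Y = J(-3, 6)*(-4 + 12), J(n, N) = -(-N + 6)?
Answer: 424/63 ≈ 6.7302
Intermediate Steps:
J(n, N) = -6 + N (J(n, N) = -(6 - N) = -6 + N)
Y = 0 (Y = (-6 + 6)*(-4 + 12) = 0*8 = 0)
424/63 + Y/(-5*10 + 7) = 424/63 + 0/(-5*10 + 7) = 424*(1/63) + 0/(-50 + 7) = 424/63 + 0/(-43) = 424/63 + 0*(-1/43) = 424/63 + 0 = 424/63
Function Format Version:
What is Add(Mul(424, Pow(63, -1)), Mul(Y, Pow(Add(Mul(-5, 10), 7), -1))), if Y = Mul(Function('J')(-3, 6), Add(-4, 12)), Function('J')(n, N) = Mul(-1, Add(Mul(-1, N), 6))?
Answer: Rational(424, 63) ≈ 6.7302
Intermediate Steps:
Function('J')(n, N) = Add(-6, N) (Function('J')(n, N) = Mul(-1, Add(6, Mul(-1, N))) = Add(-6, N))
Y = 0 (Y = Mul(Add(-6, 6), Add(-4, 12)) = Mul(0, 8) = 0)
Add(Mul(424, Pow(63, -1)), Mul(Y, Pow(Add(Mul(-5, 10), 7), -1))) = Add(Mul(424, Pow(63, -1)), Mul(0, Pow(Add(Mul(-5, 10), 7), -1))) = Add(Mul(424, Rational(1, 63)), Mul(0, Pow(Add(-50, 7), -1))) = Add(Rational(424, 63), Mul(0, Pow(-43, -1))) = Add(Rational(424, 63), Mul(0, Rational(-1, 43))) = Add(Rational(424, 63), 0) = Rational(424, 63)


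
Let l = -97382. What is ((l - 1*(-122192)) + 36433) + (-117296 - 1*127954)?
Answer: -184007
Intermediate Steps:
((l - 1*(-122192)) + 36433) + (-117296 - 1*127954) = ((-97382 - 1*(-122192)) + 36433) + (-117296 - 1*127954) = ((-97382 + 122192) + 36433) + (-117296 - 127954) = (24810 + 36433) - 245250 = 61243 - 245250 = -184007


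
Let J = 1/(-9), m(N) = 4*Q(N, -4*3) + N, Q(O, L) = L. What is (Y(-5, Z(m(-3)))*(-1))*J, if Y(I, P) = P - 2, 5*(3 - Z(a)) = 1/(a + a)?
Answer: 511/4590 ≈ 0.11133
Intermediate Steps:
m(N) = -48 + N (m(N) = 4*(-4*3) + N = 4*(-12) + N = -48 + N)
Z(a) = 3 - 1/(10*a) (Z(a) = 3 - 1/(5*(a + a)) = 3 - 1/(2*a)/5 = 3 - 1/(10*a))
Y(I, P) = -2 + P
J = -1/9 ≈ -0.11111
(Y(-5, Z(m(-3)))*(-1))*J = ((-2 + (3 - 1/(10*(-48 - 3))))*(-1))*(-1/9) = ((-2 + (3 - 1/10/(-51)))*(-1))*(-1/9) = ((-2 + (3 - 1/10*(-1/51)))*(-1))*(-1/9) = ((-2 + (3 + 1/510))*(-1))*(-1/9) = ((-2 + 1531/510)*(-1))*(-1/9) = ((511/510)*(-1))*(-1/9) = -511/510*(-1/9) = 511/4590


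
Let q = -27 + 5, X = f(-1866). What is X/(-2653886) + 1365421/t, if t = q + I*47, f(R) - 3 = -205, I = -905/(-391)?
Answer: 708427816086406/45027156819 ≈ 15733.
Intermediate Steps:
I = 905/391 (I = -905*(-1/391) = 905/391 ≈ 2.3146)
f(R) = -202 (f(R) = 3 - 205 = -202)
X = -202
q = -22
t = 33933/391 (t = -22 + (905/391)*47 = -22 + 42535/391 = 33933/391 ≈ 86.785)
X/(-2653886) + 1365421/t = -202/(-2653886) + 1365421/(33933/391) = -202*(-1/2653886) + 1365421*(391/33933) = 101/1326943 + 533879611/33933 = 708427816086406/45027156819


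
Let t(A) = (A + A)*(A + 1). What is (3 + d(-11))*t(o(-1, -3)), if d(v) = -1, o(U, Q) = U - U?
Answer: 0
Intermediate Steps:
o(U, Q) = 0
t(A) = 2*A*(1 + A) (t(A) = (2*A)*(1 + A) = 2*A*(1 + A))
(3 + d(-11))*t(o(-1, -3)) = (3 - 1)*(2*0*(1 + 0)) = 2*(2*0*1) = 2*0 = 0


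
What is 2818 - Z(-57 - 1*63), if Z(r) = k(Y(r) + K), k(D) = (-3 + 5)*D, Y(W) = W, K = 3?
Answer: 3052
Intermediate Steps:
k(D) = 2*D
Z(r) = 6 + 2*r (Z(r) = 2*(r + 3) = 2*(3 + r) = 6 + 2*r)
2818 - Z(-57 - 1*63) = 2818 - (6 + 2*(-57 - 1*63)) = 2818 - (6 + 2*(-57 - 63)) = 2818 - (6 + 2*(-120)) = 2818 - (6 - 240) = 2818 - 1*(-234) = 2818 + 234 = 3052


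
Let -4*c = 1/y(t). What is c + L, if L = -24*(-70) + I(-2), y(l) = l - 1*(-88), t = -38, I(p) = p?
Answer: 335599/200 ≈ 1678.0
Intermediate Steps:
y(l) = 88 + l (y(l) = l + 88 = 88 + l)
L = 1678 (L = -24*(-70) - 2 = 1680 - 2 = 1678)
c = -1/200 (c = -1/(4*(88 - 38)) = -1/4/50 = -1/4*1/50 = -1/200 ≈ -0.0050000)
c + L = -1/200 + 1678 = 335599/200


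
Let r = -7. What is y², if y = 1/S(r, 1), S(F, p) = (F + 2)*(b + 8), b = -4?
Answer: 1/400 ≈ 0.0025000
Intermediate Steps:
S(F, p) = 8 + 4*F (S(F, p) = (F + 2)*(-4 + 8) = (2 + F)*4 = 8 + 4*F)
y = -1/20 (y = 1/(8 + 4*(-7)) = 1/(8 - 28) = 1/(-20) = -1/20 ≈ -0.050000)
y² = (-1/20)² = 1/400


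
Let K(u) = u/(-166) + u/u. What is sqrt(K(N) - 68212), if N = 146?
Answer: I*sqrt(469911638)/83 ≈ 261.17*I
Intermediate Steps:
K(u) = 1 - u/166 (K(u) = u*(-1/166) + 1 = -u/166 + 1 = 1 - u/166)
sqrt(K(N) - 68212) = sqrt((1 - 1/166*146) - 68212) = sqrt((1 - 73/83) - 68212) = sqrt(10/83 - 68212) = sqrt(-5661586/83) = I*sqrt(469911638)/83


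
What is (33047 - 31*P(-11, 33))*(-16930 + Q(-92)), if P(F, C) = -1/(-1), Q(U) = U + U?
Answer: -565035824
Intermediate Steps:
Q(U) = 2*U
P(F, C) = 1 (P(F, C) = -1*(-1) = 1)
(33047 - 31*P(-11, 33))*(-16930 + Q(-92)) = (33047 - 31*1)*(-16930 + 2*(-92)) = (33047 - 31)*(-16930 - 184) = 33016*(-17114) = -565035824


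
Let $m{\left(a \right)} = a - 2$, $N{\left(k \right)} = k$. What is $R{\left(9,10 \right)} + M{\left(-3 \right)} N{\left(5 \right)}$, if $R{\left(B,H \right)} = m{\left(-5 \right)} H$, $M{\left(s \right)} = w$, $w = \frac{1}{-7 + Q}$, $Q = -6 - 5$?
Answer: $- \frac{1265}{18} \approx -70.278$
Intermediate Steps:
$m{\left(a \right)} = -2 + a$
$Q = -11$
$w = - \frac{1}{18}$ ($w = \frac{1}{-7 - 11} = \frac{1}{-18} = - \frac{1}{18} \approx -0.055556$)
$M{\left(s \right)} = - \frac{1}{18}$
$R{\left(B,H \right)} = - 7 H$ ($R{\left(B,H \right)} = \left(-2 - 5\right) H = - 7 H$)
$R{\left(9,10 \right)} + M{\left(-3 \right)} N{\left(5 \right)} = \left(-7\right) 10 - \frac{5}{18} = -70 - \frac{5}{18} = - \frac{1265}{18}$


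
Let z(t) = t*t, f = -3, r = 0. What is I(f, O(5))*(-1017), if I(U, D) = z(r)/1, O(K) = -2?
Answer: 0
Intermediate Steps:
z(t) = t²
I(U, D) = 0 (I(U, D) = 0²/1 = 0*1 = 0)
I(f, O(5))*(-1017) = 0*(-1017) = 0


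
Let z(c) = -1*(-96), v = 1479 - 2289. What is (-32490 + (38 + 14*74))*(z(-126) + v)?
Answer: 22431024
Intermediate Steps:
v = -810
z(c) = 96
(-32490 + (38 + 14*74))*(z(-126) + v) = (-32490 + (38 + 14*74))*(96 - 810) = (-32490 + (38 + 1036))*(-714) = (-32490 + 1074)*(-714) = -31416*(-714) = 22431024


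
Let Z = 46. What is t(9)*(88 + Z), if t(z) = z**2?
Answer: 10854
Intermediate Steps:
t(9)*(88 + Z) = 9**2*(88 + 46) = 81*134 = 10854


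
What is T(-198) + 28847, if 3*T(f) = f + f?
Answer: 28715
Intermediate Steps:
T(f) = 2*f/3 (T(f) = (f + f)/3 = (2*f)/3 = 2*f/3)
T(-198) + 28847 = (⅔)*(-198) + 28847 = -132 + 28847 = 28715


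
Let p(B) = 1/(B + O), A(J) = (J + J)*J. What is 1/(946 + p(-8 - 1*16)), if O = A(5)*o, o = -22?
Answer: 1124/1063303 ≈ 0.0010571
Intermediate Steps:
A(J) = 2*J² (A(J) = (2*J)*J = 2*J²)
O = -1100 (O = (2*5²)*(-22) = (2*25)*(-22) = 50*(-22) = -1100)
p(B) = 1/(-1100 + B) (p(B) = 1/(B - 1100) = 1/(-1100 + B))
1/(946 + p(-8 - 1*16)) = 1/(946 + 1/(-1100 + (-8 - 1*16))) = 1/(946 + 1/(-1100 + (-8 - 16))) = 1/(946 + 1/(-1100 - 24)) = 1/(946 + 1/(-1124)) = 1/(946 - 1/1124) = 1/(1063303/1124) = 1124/1063303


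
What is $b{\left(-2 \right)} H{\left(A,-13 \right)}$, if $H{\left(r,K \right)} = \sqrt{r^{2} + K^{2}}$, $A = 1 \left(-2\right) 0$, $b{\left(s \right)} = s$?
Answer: $-26$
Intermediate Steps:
$A = 0$ ($A = \left(-2\right) 0 = 0$)
$H{\left(r,K \right)} = \sqrt{K^{2} + r^{2}}$
$b{\left(-2 \right)} H{\left(A,-13 \right)} = - 2 \sqrt{\left(-13\right)^{2} + 0^{2}} = - 2 \sqrt{169 + 0} = - 2 \sqrt{169} = \left(-2\right) 13 = -26$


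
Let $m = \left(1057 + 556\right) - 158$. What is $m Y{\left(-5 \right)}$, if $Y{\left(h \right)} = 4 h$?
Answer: $-29100$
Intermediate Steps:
$m = 1455$ ($m = 1613 - 158 = 1455$)
$m Y{\left(-5 \right)} = 1455 \cdot 4 \left(-5\right) = 1455 \left(-20\right) = -29100$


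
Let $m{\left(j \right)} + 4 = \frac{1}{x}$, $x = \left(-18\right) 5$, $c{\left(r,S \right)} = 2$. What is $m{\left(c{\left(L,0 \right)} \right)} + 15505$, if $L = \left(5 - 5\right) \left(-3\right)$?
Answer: $\frac{1395089}{90} \approx 15501.0$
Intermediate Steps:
$L = 0$ ($L = 0 \left(-3\right) = 0$)
$x = -90$
$m{\left(j \right)} = - \frac{361}{90}$ ($m{\left(j \right)} = -4 + \frac{1}{-90} = -4 - \frac{1}{90} = - \frac{361}{90}$)
$m{\left(c{\left(L,0 \right)} \right)} + 15505 = - \frac{361}{90} + 15505 = \frac{1395089}{90}$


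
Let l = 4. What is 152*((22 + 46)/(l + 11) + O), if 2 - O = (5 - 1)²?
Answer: -21584/15 ≈ -1438.9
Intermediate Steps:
O = -14 (O = 2 - (5 - 1)² = 2 - 1*4² = 2 - 1*16 = 2 - 16 = -14)
152*((22 + 46)/(l + 11) + O) = 152*((22 + 46)/(4 + 11) - 14) = 152*(68/15 - 14) = 152*(-142/15) = -21584/15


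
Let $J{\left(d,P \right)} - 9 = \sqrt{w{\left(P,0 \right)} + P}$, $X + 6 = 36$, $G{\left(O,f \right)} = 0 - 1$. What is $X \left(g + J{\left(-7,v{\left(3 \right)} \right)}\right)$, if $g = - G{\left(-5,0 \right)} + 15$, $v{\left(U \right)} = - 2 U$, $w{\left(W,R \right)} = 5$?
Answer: $750 + 30 i \approx 750.0 + 30.0 i$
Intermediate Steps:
$G{\left(O,f \right)} = -1$
$X = 30$ ($X = -6 + 36 = 30$)
$J{\left(d,P \right)} = 9 + \sqrt{5 + P}$
$g = 16$ ($g = \left(-1\right) \left(-1\right) + 15 = 1 + 15 = 16$)
$X \left(g + J{\left(-7,v{\left(3 \right)} \right)}\right) = 30 \left(16 + \left(9 + \sqrt{5 - 6}\right)\right) = 30 \left(16 + \left(9 + \sqrt{-1}\right)\right) = 30 \left(16 + \left(9 + i\right)\right) = 30 \left(25 + i\right) = 750 + 30 i$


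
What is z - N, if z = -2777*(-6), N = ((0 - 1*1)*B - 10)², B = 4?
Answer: 16466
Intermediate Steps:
N = 196 (N = ((0 - 1*1)*4 - 10)² = ((0 - 1)*4 - 10)² = (-1*4 - 10)² = (-4 - 10)² = (-14)² = 196)
z = 16662
z - N = 16662 - 1*196 = 16662 - 196 = 16466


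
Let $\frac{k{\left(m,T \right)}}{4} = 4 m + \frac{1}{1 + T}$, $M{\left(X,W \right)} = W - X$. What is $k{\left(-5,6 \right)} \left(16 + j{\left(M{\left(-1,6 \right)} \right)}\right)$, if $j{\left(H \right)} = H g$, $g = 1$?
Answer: $- \frac{12788}{7} \approx -1826.9$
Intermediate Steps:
$j{\left(H \right)} = H$ ($j{\left(H \right)} = H 1 = H$)
$k{\left(m,T \right)} = \frac{4}{1 + T} + 16 m$ ($k{\left(m,T \right)} = 4 \left(4 m + \frac{1}{1 + T}\right) = 4 \left(\frac{1}{1 + T} + 4 m\right) = \frac{4}{1 + T} + 16 m$)
$k{\left(-5,6 \right)} \left(16 + j{\left(M{\left(-1,6 \right)} \right)}\right) = \frac{4 \left(1 + 4 \left(-5\right) + 4 \cdot 6 \left(-5\right)\right)}{1 + 6} \left(16 + \left(6 - -1\right)\right) = \frac{4 \left(1 - 20 - 120\right)}{7} \left(16 + \left(6 + 1\right)\right) = 4 \cdot \frac{1}{7} \left(-139\right) \left(16 + 7\right) = \left(- \frac{556}{7}\right) 23 = - \frac{12788}{7}$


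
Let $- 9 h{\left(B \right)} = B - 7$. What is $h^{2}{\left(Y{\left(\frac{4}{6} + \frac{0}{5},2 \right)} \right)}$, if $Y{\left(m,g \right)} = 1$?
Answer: $\frac{4}{9} \approx 0.44444$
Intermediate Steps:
$h{\left(B \right)} = \frac{7}{9} - \frac{B}{9}$ ($h{\left(B \right)} = - \frac{B - 7}{9} = - \frac{-7 + B}{9} = \frac{7}{9} - \frac{B}{9}$)
$h^{2}{\left(Y{\left(\frac{4}{6} + \frac{0}{5},2 \right)} \right)} = \left(\frac{7}{9} - \frac{1}{9}\right)^{2} = \left(\frac{2}{3}\right)^{2} = \frac{4}{9}$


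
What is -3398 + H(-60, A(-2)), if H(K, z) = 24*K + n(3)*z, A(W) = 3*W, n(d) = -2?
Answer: -4826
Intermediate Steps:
H(K, z) = -2*z + 24*K (H(K, z) = 24*K - 2*z = -2*z + 24*K)
-3398 + H(-60, A(-2)) = -3398 + (-6*(-2) + 24*(-60)) = -3398 + (-2*(-6) - 1440) = -3398 + (12 - 1440) = -3398 - 1428 = -4826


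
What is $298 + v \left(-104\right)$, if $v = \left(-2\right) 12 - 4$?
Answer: $3210$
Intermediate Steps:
$v = -28$ ($v = -24 - 4 = -28$)
$298 + v \left(-104\right) = 298 - -2912 = 298 + 2912 = 3210$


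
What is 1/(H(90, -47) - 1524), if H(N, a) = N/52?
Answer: -26/39579 ≈ -0.00065691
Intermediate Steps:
H(N, a) = N/52 (H(N, a) = N*(1/52) = N/52)
1/(H(90, -47) - 1524) = 1/((1/52)*90 - 1524) = 1/(45/26 - 1524) = 1/(-39579/26) = -26/39579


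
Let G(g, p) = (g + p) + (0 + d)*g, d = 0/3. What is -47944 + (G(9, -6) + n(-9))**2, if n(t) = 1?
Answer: -47928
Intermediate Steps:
d = 0 (d = 0*(1/3) = 0)
G(g, p) = g + p (G(g, p) = (g + p) + (0 + 0)*g = (g + p) + 0*g = (g + p) + 0 = g + p)
-47944 + (G(9, -6) + n(-9))**2 = -47944 + ((9 - 6) + 1)**2 = -47944 + (3 + 1)**2 = -47944 + 4**2 = -47944 + 16 = -47928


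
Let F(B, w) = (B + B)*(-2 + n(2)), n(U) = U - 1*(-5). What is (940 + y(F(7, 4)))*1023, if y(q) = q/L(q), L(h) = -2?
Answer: 925815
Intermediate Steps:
n(U) = 5 + U (n(U) = U + 5 = 5 + U)
F(B, w) = 10*B (F(B, w) = (B + B)*(-2 + (5 + 2)) = (2*B)*(-2 + 7) = (2*B)*5 = 10*B)
y(q) = -q/2 (y(q) = q/(-2) = q*(-½) = -q/2)
(940 + y(F(7, 4)))*1023 = (940 - 5*7)*1023 = (940 - ½*70)*1023 = (940 - 35)*1023 = 905*1023 = 925815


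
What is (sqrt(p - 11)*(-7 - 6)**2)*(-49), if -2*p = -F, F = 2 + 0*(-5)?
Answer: -8281*I*sqrt(10) ≈ -26187.0*I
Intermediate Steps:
F = 2 (F = 2 + 0 = 2)
p = 1 (p = -(-1)*2/2 = -1/2*(-2) = 1)
(sqrt(p - 11)*(-7 - 6)**2)*(-49) = (sqrt(1 - 11)*(-7 - 6)**2)*(-49) = (sqrt(-10)*(-13)**2)*(-49) = ((I*sqrt(10))*169)*(-49) = (169*I*sqrt(10))*(-49) = -8281*I*sqrt(10)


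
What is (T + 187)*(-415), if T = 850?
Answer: -430355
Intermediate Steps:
(T + 187)*(-415) = (850 + 187)*(-415) = 1037*(-415) = -430355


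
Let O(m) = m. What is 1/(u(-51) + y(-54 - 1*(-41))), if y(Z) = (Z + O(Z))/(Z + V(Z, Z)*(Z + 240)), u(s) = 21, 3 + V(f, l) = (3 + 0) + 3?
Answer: 334/7001 ≈ 0.047707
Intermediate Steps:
V(f, l) = 3 (V(f, l) = -3 + ((3 + 0) + 3) = -3 + (3 + 3) = -3 + 6 = 3)
y(Z) = 2*Z/(720 + 4*Z) (y(Z) = (Z + Z)/(Z + 3*(Z + 240)) = (2*Z)/(Z + 3*(240 + Z)) = (2*Z)/(Z + (720 + 3*Z)) = (2*Z)/(720 + 4*Z) = 2*Z/(720 + 4*Z))
1/(u(-51) + y(-54 - 1*(-41))) = 1/(21 + (-54 - 1*(-41))/(2*(180 + (-54 - 1*(-41))))) = 1/(21 + (-54 + 41)/(2*(180 + (-54 + 41)))) = 1/(21 + (½)*(-13)/(180 - 13)) = 1/(21 + (½)*(-13)/167) = 1/(21 + (½)*(-13)*(1/167)) = 1/(21 - 13/334) = 1/(7001/334) = 334/7001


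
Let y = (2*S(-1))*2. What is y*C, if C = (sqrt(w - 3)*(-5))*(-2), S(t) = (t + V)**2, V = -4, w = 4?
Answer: 1000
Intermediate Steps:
S(t) = (-4 + t)**2 (S(t) = (t - 4)**2 = (-4 + t)**2)
y = 100 (y = (2*(-4 - 1)**2)*2 = (2*(-5)**2)*2 = (2*25)*2 = 50*2 = 100)
C = 10 (C = (sqrt(4 - 3)*(-5))*(-2) = (sqrt(1)*(-5))*(-2) = (1*(-5))*(-2) = -5*(-2) = 10)
y*C = 100*10 = 1000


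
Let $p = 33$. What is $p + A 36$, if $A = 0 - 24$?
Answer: $-831$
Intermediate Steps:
$A = -24$
$p + A 36 = 33 - 864 = -831$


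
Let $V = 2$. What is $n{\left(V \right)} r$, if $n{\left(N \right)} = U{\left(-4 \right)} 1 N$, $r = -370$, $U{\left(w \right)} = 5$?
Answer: $-3700$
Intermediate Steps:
$n{\left(N \right)} = 5 N$ ($n{\left(N \right)} = 5 \cdot 1 N = 5 N$)
$n{\left(V \right)} r = 5 \cdot 2 \left(-370\right) = 10 \left(-370\right) = -3700$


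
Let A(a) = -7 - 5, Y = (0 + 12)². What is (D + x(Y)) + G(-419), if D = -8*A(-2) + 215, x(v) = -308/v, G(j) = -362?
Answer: -1913/36 ≈ -53.139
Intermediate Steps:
Y = 144 (Y = 12² = 144)
A(a) = -12
D = 311 (D = -8*(-12) + 215 = 96 + 215 = 311)
(D + x(Y)) + G(-419) = (311 - 308/144) - 362 = (311 - 308*1/144) - 362 = (311 - 77/36) - 362 = 11119/36 - 362 = -1913/36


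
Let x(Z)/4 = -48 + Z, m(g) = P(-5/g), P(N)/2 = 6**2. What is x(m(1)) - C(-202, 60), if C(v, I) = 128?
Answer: -32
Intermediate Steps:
P(N) = 72 (P(N) = 2*6**2 = 2*36 = 72)
m(g) = 72
x(Z) = -192 + 4*Z (x(Z) = 4*(-48 + Z) = -192 + 4*Z)
x(m(1)) - C(-202, 60) = (-192 + 4*72) - 1*128 = (-192 + 288) - 128 = 96 - 128 = -32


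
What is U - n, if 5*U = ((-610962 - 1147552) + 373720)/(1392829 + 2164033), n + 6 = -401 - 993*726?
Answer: 6414133012978/8892155 ≈ 7.2133e+5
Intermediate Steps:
n = -721325 (n = -6 + (-401 - 993*726) = -6 + (-401 - 720918) = -6 - 721319 = -721325)
U = -692397/8892155 (U = (((-610962 - 1147552) + 373720)/(1392829 + 2164033))/5 = ((-1758514 + 373720)/3556862)/5 = (-1384794*1/3556862)/5 = (⅕)*(-692397/1778431) = -692397/8892155 ≈ -0.077866)
U - n = -692397/8892155 - 1*(-721325) = -692397/8892155 + 721325 = 6414133012978/8892155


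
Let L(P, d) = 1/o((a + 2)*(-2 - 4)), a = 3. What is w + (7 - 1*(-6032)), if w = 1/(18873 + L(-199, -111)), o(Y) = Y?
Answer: 3419215401/566189 ≈ 6039.0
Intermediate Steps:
L(P, d) = -1/30 (L(P, d) = 1/((3 + 2)*(-2 - 4)) = 1/(5*(-6)) = 1/(-30) = -1/30)
w = 30/566189 (w = 1/(18873 - 1/30) = 1/(566189/30) = 30/566189 ≈ 5.2986e-5)
w + (7 - 1*(-6032)) = 30/566189 + (7 - 1*(-6032)) = 30/566189 + (7 + 6032) = 30/566189 + 6039 = 3419215401/566189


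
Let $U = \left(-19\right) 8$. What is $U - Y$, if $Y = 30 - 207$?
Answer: $25$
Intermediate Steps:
$U = -152$
$Y = -177$
$U - Y = -152 - -177 = -152 + 177 = 25$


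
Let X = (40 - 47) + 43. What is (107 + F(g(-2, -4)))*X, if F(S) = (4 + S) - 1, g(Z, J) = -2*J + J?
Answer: 4104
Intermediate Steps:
X = 36 (X = -7 + 43 = 36)
g(Z, J) = -J
F(S) = 3 + S
(107 + F(g(-2, -4)))*X = (107 + (3 - 1*(-4)))*36 = (107 + (3 + 4))*36 = (107 + 7)*36 = 114*36 = 4104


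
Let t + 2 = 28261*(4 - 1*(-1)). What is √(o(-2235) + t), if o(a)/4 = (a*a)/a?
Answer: 3*√14707 ≈ 363.82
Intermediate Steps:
o(a) = 4*a (o(a) = 4*((a*a)/a) = 4*(a²/a) = 4*a)
t = 141303 (t = -2 + 28261*(4 - 1*(-1)) = -2 + 28261*(4 + 1) = -2 + 28261*5 = -2 + 141305 = 141303)
√(o(-2235) + t) = √(4*(-2235) + 141303) = √(-8940 + 141303) = √132363 = 3*√14707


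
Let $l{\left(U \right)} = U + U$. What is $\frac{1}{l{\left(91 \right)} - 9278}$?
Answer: $- \frac{1}{9096} \approx -0.00010994$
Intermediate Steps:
$l{\left(U \right)} = 2 U$
$\frac{1}{l{\left(91 \right)} - 9278} = \frac{1}{2 \cdot 91 - 9278} = \frac{1}{182 - 9278} = \frac{1}{-9096} = - \frac{1}{9096}$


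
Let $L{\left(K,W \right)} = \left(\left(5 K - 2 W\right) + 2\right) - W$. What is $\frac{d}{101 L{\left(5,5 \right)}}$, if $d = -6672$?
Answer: $- \frac{556}{101} \approx -5.505$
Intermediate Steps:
$L{\left(K,W \right)} = 2 - 3 W + 5 K$ ($L{\left(K,W \right)} = \left(\left(- 2 W + 5 K\right) + 2\right) - W = \left(2 - 2 W + 5 K\right) - W = 2 - 3 W + 5 K$)
$\frac{d}{101 L{\left(5,5 \right)}} = - \frac{6672}{101 \left(2 - 15 + 5 \cdot 5\right)} = - \frac{6672}{101 \left(2 - 15 + 25\right)} = - \frac{6672}{101 \cdot 12} = - \frac{6672}{1212} = \left(-6672\right) \frac{1}{1212} = - \frac{556}{101}$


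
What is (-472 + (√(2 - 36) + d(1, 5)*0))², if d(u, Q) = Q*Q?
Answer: (-472 + I*√34)² ≈ 2.2275e+5 - 5504.4*I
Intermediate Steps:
d(u, Q) = Q²
(-472 + (√(2 - 36) + d(1, 5)*0))² = (-472 + (√(2 - 36) + 5²*0))² = (-472 + (√(-34) + 25*0))² = (-472 + (I*√34 + 0))² = (-472 + I*√34)²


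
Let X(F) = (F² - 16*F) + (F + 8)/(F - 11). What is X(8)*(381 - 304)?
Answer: -16016/3 ≈ -5338.7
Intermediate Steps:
X(F) = F² - 16*F + (8 + F)/(-11 + F) (X(F) = (F² - 16*F) + (8 + F)/(-11 + F) = F² - 16*F + (8 + F)/(-11 + F))
X(8)*(381 - 304) = ((8 + 8³ - 27*8² + 177*8)/(-11 + 8))*(381 - 304) = ((8 + 512 - 27*64 + 1416)/(-3))*77 = -(8 + 512 - 1728 + 1416)/3*77 = -⅓*208*77 = -208/3*77 = -16016/3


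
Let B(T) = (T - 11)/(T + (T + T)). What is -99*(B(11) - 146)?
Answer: 14454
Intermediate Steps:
B(T) = (-11 + T)/(3*T) (B(T) = (-11 + T)/(T + 2*T) = (-11 + T)/((3*T)) = (-11 + T)*(1/(3*T)) = (-11 + T)/(3*T))
-99*(B(11) - 146) = -99*((1/3)*(-11 + 11)/11 - 146) = -99*((1/3)*(1/11)*0 - 146) = -99*(0 - 146) = -99*(-146) = 14454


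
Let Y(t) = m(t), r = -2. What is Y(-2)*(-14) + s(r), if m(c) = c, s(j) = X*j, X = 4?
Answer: 20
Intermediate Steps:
s(j) = 4*j
Y(t) = t
Y(-2)*(-14) + s(r) = -2*(-14) + 4*(-2) = 28 - 8 = 20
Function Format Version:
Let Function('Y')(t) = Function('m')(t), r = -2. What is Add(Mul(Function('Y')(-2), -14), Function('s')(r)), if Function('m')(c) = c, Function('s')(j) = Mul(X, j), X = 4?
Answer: 20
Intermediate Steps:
Function('s')(j) = Mul(4, j)
Function('Y')(t) = t
Add(Mul(Function('Y')(-2), -14), Function('s')(r)) = Add(Mul(-2, -14), Mul(4, -2)) = Add(28, -8) = 20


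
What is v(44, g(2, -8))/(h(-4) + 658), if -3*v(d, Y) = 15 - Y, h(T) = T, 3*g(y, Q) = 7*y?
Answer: -31/5886 ≈ -0.0052667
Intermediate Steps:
g(y, Q) = 7*y/3 (g(y, Q) = (7*y)/3 = 7*y/3)
v(d, Y) = -5 + Y/3 (v(d, Y) = -(15 - Y)/3 = -5 + Y/3)
v(44, g(2, -8))/(h(-4) + 658) = (-5 + ((7/3)*2)/3)/(-4 + 658) = (-5 + (⅓)*(14/3))/654 = (-5 + 14/9)*(1/654) = -31/9*1/654 = -31/5886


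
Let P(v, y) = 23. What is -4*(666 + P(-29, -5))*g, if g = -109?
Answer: 300404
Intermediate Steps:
-4*(666 + P(-29, -5))*g = -4*(666 + 23)*(-109) = -2756*(-109) = -4*(-75101) = 300404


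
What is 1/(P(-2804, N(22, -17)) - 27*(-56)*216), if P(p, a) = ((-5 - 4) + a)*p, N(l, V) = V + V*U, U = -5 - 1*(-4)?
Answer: 1/351828 ≈ 2.8423e-6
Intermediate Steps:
U = -1 (U = -5 + 4 = -1)
N(l, V) = 0 (N(l, V) = V + V*(-1) = V - V = 0)
P(p, a) = p*(-9 + a) (P(p, a) = (-9 + a)*p = p*(-9 + a))
1/(P(-2804, N(22, -17)) - 27*(-56)*216) = 1/(-2804*(-9 + 0) - 27*(-56)*216) = 1/(-2804*(-9) + 1512*216) = 1/(25236 + 326592) = 1/351828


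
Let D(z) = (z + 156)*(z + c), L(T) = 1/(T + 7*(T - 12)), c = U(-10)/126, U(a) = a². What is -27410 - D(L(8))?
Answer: -693654503/25200 ≈ -27526.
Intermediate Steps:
c = 50/63 (c = (-10)²/126 = 100*(1/126) = 50/63 ≈ 0.79365)
L(T) = 1/(-84 + 8*T) (L(T) = 1/(T + 7*(-12 + T)) = 1/(T + (-84 + 7*T)) = 1/(-84 + 8*T))
D(z) = (156 + z)*(50/63 + z) (D(z) = (z + 156)*(z + 50/63) = (156 + z)*(50/63 + z))
-27410 - D(L(8)) = -27410 - (2600/21 + (1/(4*(-21 + 2*8)))² + 9878*(1/(4*(-21 + 2*8)))/63) = -27410 - (2600/21 + (1/(4*(-21 + 16)))² + 9878*(1/(4*(-21 + 16)))/63) = -27410 - (2600/21 + ((¼)/(-5))² + 9878*((¼)/(-5))/63) = -27410 - (2600/21 + ((¼)*(-⅕))² + 9878*((¼)*(-⅕))/63) = -27410 - (2600/21 + (-1/20)² + (9878/63)*(-1/20)) = -27410 - (2600/21 + 1/400 - 4939/630) = -27410 - 1*2922503/25200 = -27410 - 2922503/25200 = -693654503/25200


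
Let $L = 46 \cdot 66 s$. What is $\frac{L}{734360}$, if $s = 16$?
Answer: $\frac{552}{8345} \approx 0.066147$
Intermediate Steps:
$L = 48576$ ($L = 46 \cdot 66 \cdot 16 = 3036 \cdot 16 = 48576$)
$\frac{L}{734360} = \frac{48576}{734360} = 48576 \cdot \frac{1}{734360} = \frac{552}{8345}$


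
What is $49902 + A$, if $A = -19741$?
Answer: $30161$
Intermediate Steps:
$49902 + A = 49902 - 19741 = 30161$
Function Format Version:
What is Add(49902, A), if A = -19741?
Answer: 30161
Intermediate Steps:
Add(49902, A) = Add(49902, -19741) = 30161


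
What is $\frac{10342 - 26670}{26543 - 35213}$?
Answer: $\frac{8164}{4335} \approx 1.8833$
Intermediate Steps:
$\frac{10342 - 26670}{26543 - 35213} = - \frac{16328}{-8670} = \left(-16328\right) \left(- \frac{1}{8670}\right) = \frac{8164}{4335}$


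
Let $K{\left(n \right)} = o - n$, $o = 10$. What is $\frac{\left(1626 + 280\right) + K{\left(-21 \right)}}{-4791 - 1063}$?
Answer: $- \frac{1937}{5854} \approx -0.33088$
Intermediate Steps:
$K{\left(n \right)} = 10 - n$
$\frac{\left(1626 + 280\right) + K{\left(-21 \right)}}{-4791 - 1063} = \frac{\left(1626 + 280\right) + \left(10 - -21\right)}{-4791 - 1063} = \frac{1906 + \left(10 + 21\right)}{-5854} = \left(1906 + 31\right) \left(- \frac{1}{5854}\right) = 1937 \left(- \frac{1}{5854}\right) = - \frac{1937}{5854}$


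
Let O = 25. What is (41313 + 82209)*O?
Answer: 3088050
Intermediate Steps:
(41313 + 82209)*O = (41313 + 82209)*25 = 123522*25 = 3088050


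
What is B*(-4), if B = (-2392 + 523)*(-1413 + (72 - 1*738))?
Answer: -15542604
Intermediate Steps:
B = 3885651 (B = -1869*(-1413 + (72 - 738)) = -1869*(-1413 - 666) = -1869*(-2079) = 3885651)
B*(-4) = 3885651*(-4) = -15542604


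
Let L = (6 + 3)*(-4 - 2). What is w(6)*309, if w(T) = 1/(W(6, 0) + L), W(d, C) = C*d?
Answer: -103/18 ≈ -5.7222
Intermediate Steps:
L = -54 (L = 9*(-6) = -54)
w(T) = -1/54 (w(T) = 1/(0*6 - 54) = 1/(0 - 54) = 1/(-54) = -1/54)
w(6)*309 = -1/54*309 = -103/18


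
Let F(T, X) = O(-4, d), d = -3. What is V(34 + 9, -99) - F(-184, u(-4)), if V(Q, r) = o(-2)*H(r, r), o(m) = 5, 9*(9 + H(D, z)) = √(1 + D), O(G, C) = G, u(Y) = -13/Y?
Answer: -41 + 35*I*√2/9 ≈ -41.0 + 5.4997*I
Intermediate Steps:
F(T, X) = -4
H(D, z) = -9 + √(1 + D)/9
V(Q, r) = -45 + 5*√(1 + r)/9 (V(Q, r) = 5*(-9 + √(1 + r)/9) = -45 + 5*√(1 + r)/9)
V(34 + 9, -99) - F(-184, u(-4)) = (-45 + 5*√(1 - 99)/9) - 1*(-4) = (-45 + 5*√(-98)/9) + 4 = (-45 + 5*(7*I*√2)/9) + 4 = (-45 + 35*I*√2/9) + 4 = -41 + 35*I*√2/9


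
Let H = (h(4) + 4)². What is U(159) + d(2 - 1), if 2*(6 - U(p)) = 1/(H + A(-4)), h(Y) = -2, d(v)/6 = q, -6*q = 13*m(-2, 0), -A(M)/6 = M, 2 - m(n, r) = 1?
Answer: -393/56 ≈ -7.0179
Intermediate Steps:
m(n, r) = 1 (m(n, r) = 2 - 1*1 = 2 - 1 = 1)
A(M) = -6*M
q = -13/6 ≈ -2.1667
d(v) = -13 (d(v) = 6*(-13/6) = -13)
H = 4 (H = (-2 + 4)² = 2² = 4)
U(p) = 335/56 (U(p) = 6 - 1/(2*(4 - 6*(-4))) = 6 - 1/(2*(4 + 24)) = 6 - ½/28 = 6 - ½*1/28 = 6 - 1/56 = 335/56)
U(159) + d(2 - 1) = 335/56 - 13 = -393/56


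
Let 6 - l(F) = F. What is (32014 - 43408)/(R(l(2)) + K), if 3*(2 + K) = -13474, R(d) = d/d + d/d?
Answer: 17091/6737 ≈ 2.5369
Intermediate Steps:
l(F) = 6 - F
R(d) = 2 (R(d) = 1 + 1 = 2)
K = -13480/3 (K = -2 + (⅓)*(-13474) = -2 - 13474/3 = -13480/3 ≈ -4493.3)
(32014 - 43408)/(R(l(2)) + K) = (32014 - 43408)/(2 - 13480/3) = -11394/(-13474/3) = -11394*(-3/13474) = 17091/6737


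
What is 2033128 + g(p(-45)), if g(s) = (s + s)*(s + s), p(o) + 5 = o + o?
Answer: 2069228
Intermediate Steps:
p(o) = -5 + 2*o (p(o) = -5 + (o + o) = -5 + 2*o)
g(s) = 4*s² (g(s) = (2*s)*(2*s) = 4*s²)
2033128 + g(p(-45)) = 2033128 + 4*(-5 + 2*(-45))² = 2033128 + 4*(-5 - 90)² = 2033128 + 4*(-95)² = 2033128 + 4*9025 = 2033128 + 36100 = 2069228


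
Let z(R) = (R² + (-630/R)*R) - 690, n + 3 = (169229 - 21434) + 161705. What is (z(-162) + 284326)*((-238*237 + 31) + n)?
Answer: 78277978500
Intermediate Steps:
n = 309497 (n = -3 + ((169229 - 21434) + 161705) = -3 + (147795 + 161705) = -3 + 309500 = 309497)
z(R) = -1320 + R² (z(R) = (R² - 630) - 690 = (-630 + R²) - 690 = -1320 + R²)
(z(-162) + 284326)*((-238*237 + 31) + n) = ((-1320 + (-162)²) + 284326)*((-238*237 + 31) + 309497) = ((-1320 + 26244) + 284326)*((-56406 + 31) + 309497) = (24924 + 284326)*(-56375 + 309497) = 309250*253122 = 78277978500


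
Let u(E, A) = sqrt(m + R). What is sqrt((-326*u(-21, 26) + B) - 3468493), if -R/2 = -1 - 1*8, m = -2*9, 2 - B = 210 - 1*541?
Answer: 8*I*sqrt(54190) ≈ 1862.3*I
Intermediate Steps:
B = 333 (B = 2 - (210 - 1*541) = 2 - (210 - 541) = 2 - 1*(-331) = 2 + 331 = 333)
m = -18
R = 18 (R = -2*(-1 - 1*8) = -2*(-1 - 8) = -2*(-9) = 18)
u(E, A) = 0 (u(E, A) = sqrt(-18 + 18) = sqrt(0) = 0)
sqrt((-326*u(-21, 26) + B) - 3468493) = sqrt((-326*0 + 333) - 3468493) = sqrt((0 + 333) - 3468493) = sqrt(333 - 3468493) = sqrt(-3468160) = 8*I*sqrt(54190)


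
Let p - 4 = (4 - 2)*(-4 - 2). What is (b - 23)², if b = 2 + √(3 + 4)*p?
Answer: 889 + 336*√7 ≈ 1778.0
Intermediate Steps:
p = -8 (p = 4 + (4 - 2)*(-4 - 2) = 4 + 2*(-6) = 4 - 12 = -8)
b = 2 - 8*√7 (b = 2 + √(3 + 4)*(-8) = 2 + √7*(-8) = 2 - 8*√7 ≈ -19.166)
(b - 23)² = ((2 - 8*√7) - 23)² = (-21 - 8*√7)²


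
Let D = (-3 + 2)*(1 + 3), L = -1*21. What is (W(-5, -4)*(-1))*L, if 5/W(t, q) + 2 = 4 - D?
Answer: 35/2 ≈ 17.500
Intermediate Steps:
L = -21
D = -4 (D = -1*4 = -4)
W(t, q) = ⅚ (W(t, q) = 5/(-2 + (4 - 1*(-4))) = 5/(-2 + (4 + 4)) = 5/(-2 + 8) = 5/6 = 5*(⅙) = ⅚)
(W(-5, -4)*(-1))*L = ((⅚)*(-1))*(-21) = -⅚*(-21) = 35/2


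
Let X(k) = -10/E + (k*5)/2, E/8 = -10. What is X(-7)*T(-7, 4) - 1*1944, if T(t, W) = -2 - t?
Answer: -16247/8 ≈ -2030.9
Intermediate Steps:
E = -80 (E = 8*(-10) = -80)
X(k) = ⅛ + 5*k/2 (X(k) = -10/(-80) + (k*5)/2 = -10*(-1/80) + (5*k)*(½) = ⅛ + 5*k/2)
X(-7)*T(-7, 4) - 1*1944 = (⅛ + (5/2)*(-7))*(-2 - 1*(-7)) - 1*1944 = (⅛ - 35/2)*(-2 + 7) - 1944 = -139/8*5 - 1944 = -695/8 - 1944 = -16247/8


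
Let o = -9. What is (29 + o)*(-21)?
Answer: -420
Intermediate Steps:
(29 + o)*(-21) = (29 - 9)*(-21) = 20*(-21) = -420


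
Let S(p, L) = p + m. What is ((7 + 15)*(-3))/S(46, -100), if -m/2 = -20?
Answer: -33/43 ≈ -0.76744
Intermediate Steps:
m = 40 (m = -2*(-20) = 40)
S(p, L) = 40 + p (S(p, L) = p + 40 = 40 + p)
((7 + 15)*(-3))/S(46, -100) = ((7 + 15)*(-3))/(40 + 46) = (22*(-3))/86 = -66*1/86 = -33/43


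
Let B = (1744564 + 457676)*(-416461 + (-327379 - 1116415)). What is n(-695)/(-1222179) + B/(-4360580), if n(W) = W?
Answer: 35763820701027485/38067209313 ≈ 9.3949e+5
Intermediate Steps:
B = -4096727971200 (B = 2202240*(-416461 - 1443794) = 2202240*(-1860255) = -4096727971200)
n(-695)/(-1222179) + B/(-4360580) = -695/(-1222179) - 4096727971200/(-4360580) = -695*(-1/1222179) - 4096727971200*(-1/4360580) = 695/1222179 + 204836398560/218029 = 35763820701027485/38067209313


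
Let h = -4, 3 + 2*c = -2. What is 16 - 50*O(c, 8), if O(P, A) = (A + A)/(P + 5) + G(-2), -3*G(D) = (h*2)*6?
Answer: -1104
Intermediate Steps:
c = -5/2 (c = -3/2 + (½)*(-2) = -3/2 - 1 = -5/2 ≈ -2.5000)
G(D) = 16 (G(D) = -(-4*2)*6/3 = -(-8)*6/3 = -⅓*(-48) = 16)
O(P, A) = 16 + 2*A/(5 + P) (O(P, A) = (A + A)/(P + 5) + 16 = (2*A)/(5 + P) + 16 = 2*A/(5 + P) + 16 = 16 + 2*A/(5 + P))
16 - 50*O(c, 8) = 16 - 100*(40 + 8 + 8*(-5/2))/(5 - 5/2) = 16 - 100*(40 + 8 - 20)/5/2 = 16 - 100*2*28/5 = 16 - 50*112/5 = 16 - 1120 = -1104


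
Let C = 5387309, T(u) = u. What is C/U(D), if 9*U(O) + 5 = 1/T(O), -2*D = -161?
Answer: -7806210741/803 ≈ -9.7213e+6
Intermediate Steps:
D = 161/2 (D = -½*(-161) = 161/2 ≈ 80.500)
U(O) = -5/9 + 1/(9*O)
C/U(D) = 5387309/(((1 - 5*161/2)/(9*(161/2)))) = 5387309/(((⅑)*(2/161)*(1 - 805/2))) = 5387309/(((⅑)*(2/161)*(-803/2))) = 5387309/(-803/1449) = 5387309*(-1449/803) = -7806210741/803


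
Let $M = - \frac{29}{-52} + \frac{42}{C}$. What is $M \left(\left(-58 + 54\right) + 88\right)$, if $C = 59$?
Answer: $\frac{81795}{767} \approx 106.64$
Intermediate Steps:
$M = \frac{3895}{3068}$ ($M = - \frac{29}{-52} + \frac{42}{59} = \left(-29\right) \left(- \frac{1}{52}\right) + 42 \cdot \frac{1}{59} = \frac{29}{52} + \frac{42}{59} = \frac{3895}{3068} \approx 1.2696$)
$M \left(\left(-58 + 54\right) + 88\right) = \frac{3895 \left(\left(-58 + 54\right) + 88\right)}{3068} = \frac{3895 \left(-4 + 88\right)}{3068} = \frac{3895}{3068} \cdot 84 = \frac{81795}{767}$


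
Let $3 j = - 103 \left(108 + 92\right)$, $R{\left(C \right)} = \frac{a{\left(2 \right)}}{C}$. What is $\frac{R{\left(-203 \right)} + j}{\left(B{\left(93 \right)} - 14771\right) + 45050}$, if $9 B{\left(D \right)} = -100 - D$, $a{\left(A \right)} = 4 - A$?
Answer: $- \frac{6272709}{27640277} \approx -0.22694$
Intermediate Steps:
$R{\left(C \right)} = \frac{2}{C}$ ($R{\left(C \right)} = \frac{4 - 2}{C} = \frac{2}{C}$)
$B{\left(D \right)} = - \frac{100}{9} - \frac{D}{9}$ ($B{\left(D \right)} = \frac{-100 - D}{9} = - \frac{100}{9} - \frac{D}{9}$)
$j = - \frac{20600}{3}$ ($j = \frac{\left(-103\right) \left(108 + 92\right)}{3} = \frac{\left(-103\right) 200}{3} = \frac{1}{3} \left(-20600\right) = - \frac{20600}{3} \approx -6866.7$)
$\frac{R{\left(-203 \right)} + j}{\left(B{\left(93 \right)} - 14771\right) + 45050} = \frac{\frac{2}{-203} - \frac{20600}{3}}{\left(\left(- \frac{100}{9} - \frac{31}{3}\right) - 14771\right) + 45050} = \frac{2 \left(- \frac{1}{203}\right) - \frac{20600}{3}}{\left(\left(- \frac{100}{9} - \frac{31}{3}\right) - 14771\right) + 45050} = \frac{- \frac{2}{203} - \frac{20600}{3}}{\left(- \frac{193}{9} - 14771\right) + 45050} = - \frac{4181806}{609 \left(- \frac{133132}{9} + 45050\right)} = - \frac{4181806}{609 \cdot \frac{272318}{9}} = \left(- \frac{4181806}{609}\right) \frac{9}{272318} = - \frac{6272709}{27640277}$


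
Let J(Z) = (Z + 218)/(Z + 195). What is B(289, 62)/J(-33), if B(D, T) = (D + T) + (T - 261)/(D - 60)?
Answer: 2597832/8473 ≈ 306.60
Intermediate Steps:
J(Z) = (218 + Z)/(195 + Z)
B(D, T) = D + T + (-261 + T)/(-60 + D) (B(D, T) = (D + T) + (-261 + T)/(-60 + D) = D + T + (-261 + T)/(-60 + D))
B(289, 62)/J(-33) = ((-261 + 289**2 - 60*289 - 59*62 + 289*62)/(-60 + 289))/(((218 - 33)/(195 - 33))) = ((-261 + 83521 - 17340 - 3658 + 17918)/229)/((185/162)) = ((1/229)*80180)/(((1/162)*185)) = 80180/(229*(185/162)) = (80180/229)*(162/185) = 2597832/8473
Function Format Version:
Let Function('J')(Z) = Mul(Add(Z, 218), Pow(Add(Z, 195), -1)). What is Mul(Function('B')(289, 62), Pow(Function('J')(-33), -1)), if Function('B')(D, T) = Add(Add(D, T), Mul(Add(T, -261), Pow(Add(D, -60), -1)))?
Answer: Rational(2597832, 8473) ≈ 306.60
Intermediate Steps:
Function('J')(Z) = Mul(Pow(Add(195, Z), -1), Add(218, Z)) (Function('J')(Z) = Mul(Add(218, Z), Pow(Add(195, Z), -1)) = Mul(Pow(Add(195, Z), -1), Add(218, Z)))
Function('B')(D, T) = Add(D, T, Mul(Pow(Add(-60, D), -1), Add(-261, T))) (Function('B')(D, T) = Add(Add(D, T), Mul(Add(-261, T), Pow(Add(-60, D), -1))) = Add(Add(D, T), Mul(Pow(Add(-60, D), -1), Add(-261, T))) = Add(D, T, Mul(Pow(Add(-60, D), -1), Add(-261, T))))
Mul(Function('B')(289, 62), Pow(Function('J')(-33), -1)) = Mul(Mul(Pow(Add(-60, 289), -1), Add(-261, Pow(289, 2), Mul(-60, 289), Mul(-59, 62), Mul(289, 62))), Pow(Mul(Pow(Add(195, -33), -1), Add(218, -33)), -1)) = Mul(Mul(Pow(229, -1), Add(-261, 83521, -17340, -3658, 17918)), Pow(Mul(Pow(162, -1), 185), -1)) = Mul(Mul(Rational(1, 229), 80180), Pow(Mul(Rational(1, 162), 185), -1)) = Mul(Rational(80180, 229), Pow(Rational(185, 162), -1)) = Mul(Rational(80180, 229), Rational(162, 185)) = Rational(2597832, 8473)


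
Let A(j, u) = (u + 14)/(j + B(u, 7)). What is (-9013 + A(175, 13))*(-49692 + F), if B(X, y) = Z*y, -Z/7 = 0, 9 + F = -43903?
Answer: 21090960256/25 ≈ 8.4364e+8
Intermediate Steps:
F = -43912 (F = -9 - 43903 = -43912)
Z = 0 (Z = -7*0 = 0)
B(X, y) = 0 (B(X, y) = 0*y = 0)
A(j, u) = (14 + u)/j (A(j, u) = (u + 14)/(j + 0) = (14 + u)/j)
(-9013 + A(175, 13))*(-49692 + F) = (-9013 + (14 + 13)/175)*(-49692 - 43912) = (-9013 + (1/175)*27)*(-93604) = (-9013 + 27/175)*(-93604) = -1577248/175*(-93604) = 21090960256/25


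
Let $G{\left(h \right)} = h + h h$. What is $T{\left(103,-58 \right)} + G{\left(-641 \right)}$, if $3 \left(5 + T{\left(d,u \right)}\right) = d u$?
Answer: $\frac{1224731}{3} \approx 4.0824 \cdot 10^{5}$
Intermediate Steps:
$T{\left(d,u \right)} = -5 + \frac{d u}{3}$
$G{\left(h \right)} = h + h^{2}$
$T{\left(103,-58 \right)} + G{\left(-641 \right)} = \left(-5 + \frac{1}{3} \cdot 103 \left(-58\right)\right) - 641 \left(1 - 641\right) = \left(-5 - \frac{5974}{3}\right) - -410240 = - \frac{5989}{3} + 410240 = \frac{1224731}{3}$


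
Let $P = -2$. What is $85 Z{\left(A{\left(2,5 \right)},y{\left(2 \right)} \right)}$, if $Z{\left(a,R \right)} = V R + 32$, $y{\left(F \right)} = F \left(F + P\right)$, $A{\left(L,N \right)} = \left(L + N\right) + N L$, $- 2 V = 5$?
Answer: $2720$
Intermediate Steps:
$V = - \frac{5}{2}$ ($V = \left(- \frac{1}{2}\right) 5 = - \frac{5}{2} \approx -2.5$)
$A{\left(L,N \right)} = L + N + L N$ ($A{\left(L,N \right)} = \left(L + N\right) + L N = L + N + L N$)
$y{\left(F \right)} = F \left(-2 + F\right)$ ($y{\left(F \right)} = F \left(F - 2\right) = F \left(-2 + F\right)$)
$Z{\left(a,R \right)} = 32 - \frac{5 R}{2}$ ($Z{\left(a,R \right)} = - \frac{5 R}{2} + 32 = 32 - \frac{5 R}{2}$)
$85 Z{\left(A{\left(2,5 \right)},y{\left(2 \right)} \right)} = 85 \left(32 - \frac{5 \cdot 2 \left(-2 + 2\right)}{2}\right) = 85 \left(32 - \frac{5 \cdot 2 \cdot 0}{2}\right) = 85 \left(32 - 0\right) = 85 \left(32 + 0\right) = 85 \cdot 32 = 2720$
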